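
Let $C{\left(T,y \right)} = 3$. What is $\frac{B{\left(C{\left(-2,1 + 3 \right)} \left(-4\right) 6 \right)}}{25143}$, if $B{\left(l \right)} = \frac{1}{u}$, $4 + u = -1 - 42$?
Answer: $- \frac{1}{1181721} \approx -8.4622 \cdot 10^{-7}$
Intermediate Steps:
$u = -47$ ($u = -4 - 43 = -47$)
$B{\left(l \right)} = - \frac{1}{47}$ ($B{\left(l \right)} = \frac{1}{-47} = - \frac{1}{47}$)
$\frac{B{\left(C{\left(-2,1 + 3 \right)} \left(-4\right) 6 \right)}}{25143} = - \frac{1}{47 \cdot 25143} = \left(- \frac{1}{47}\right) \frac{1}{25143} = - \frac{1}{1181721}$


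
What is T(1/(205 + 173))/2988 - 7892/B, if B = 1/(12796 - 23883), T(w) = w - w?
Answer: 87498604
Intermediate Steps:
T(w) = 0
B = -1/11087 (B = 1/(-11087) = -1/11087 ≈ -9.0196e-5)
T(1/(205 + 173))/2988 - 7892/B = 0/2988 - 7892/(-1/11087) = 0*(1/2988) - 7892*(-11087) = 0 + 87498604 = 87498604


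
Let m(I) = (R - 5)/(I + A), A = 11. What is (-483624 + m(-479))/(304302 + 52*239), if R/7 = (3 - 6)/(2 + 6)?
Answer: -362137639/237167424 ≈ -1.5269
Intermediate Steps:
R = -21/8 (R = 7*((3 - 6)/(2 + 6)) = 7*(-3/8) = -21/8 ≈ -2.6250)
m(I) = -61/(8*(11 + I)) (m(I) = (-21/8 - 5)/(I + 11) = -61/(8*(11 + I)))
(-483624 + m(-479))/(304302 + 52*239) = (-483624 - 61/(88 + 8*(-479)))/(304302 + 52*239) = (-483624 - 61/(88 - 3832))/(304302 + 12428) = (-483624 - 61/(-3744))/316730 = (-483624 - 61*(-1/3744))*(1/316730) = (-483624 + 61/3744)*(1/316730) = -1810688195/3744*1/316730 = -362137639/237167424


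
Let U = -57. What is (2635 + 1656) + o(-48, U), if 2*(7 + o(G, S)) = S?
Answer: 8511/2 ≈ 4255.5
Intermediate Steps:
o(G, S) = -7 + S/2
(2635 + 1656) + o(-48, U) = (2635 + 1656) + (-7 + (1/2)*(-57)) = 4291 + (-7 - 57/2) = 4291 - 71/2 = 8511/2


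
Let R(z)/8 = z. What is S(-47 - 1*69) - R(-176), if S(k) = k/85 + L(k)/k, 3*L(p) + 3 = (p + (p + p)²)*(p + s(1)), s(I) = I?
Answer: 566604227/29580 ≈ 19155.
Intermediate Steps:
R(z) = 8*z
L(p) = -1 + (1 + p)*(p + 4*p²)/3 (L(p) = -1 + ((p + (p + p)²)*(p + 1))/3 = -1 + ((p + (2*p)²)*(1 + p))/3 = -1 + ((p + 4*p²)*(1 + p))/3 = -1 + ((1 + p)*(p + 4*p²))/3 = -1 + (1 + p)*(p + 4*p²)/3)
S(k) = k/85 + (-1 + k/3 + 4*k³/3 + 5*k²/3)/k
S(-47 - 1*69) - R(-176) = (-255 + 85*(-47 - 1*69) + 340*(-47 - 1*69)³ + 428*(-47 - 1*69)²)/(255*(-47 - 1*69)) - 8*(-176) = (-255 + 85*(-47 - 69) + 340*(-47 - 69)³ + 428*(-47 - 69)²)/(255*(-47 - 69)) - 1*(-1408) = (1/255)*(-255 + 85*(-116) + 340*(-116)³ + 428*(-116)²)/(-116) + 1408 = (1/255)*(-1/116)*(-255 - 9860 + 340*(-1560896) + 428*13456) + 1408 = (1/255)*(-1/116)*(-255 - 9860 - 530704640 + 5759168) + 1408 = (1/255)*(-1/116)*(-524955587) + 1408 = 524955587/29580 + 1408 = 566604227/29580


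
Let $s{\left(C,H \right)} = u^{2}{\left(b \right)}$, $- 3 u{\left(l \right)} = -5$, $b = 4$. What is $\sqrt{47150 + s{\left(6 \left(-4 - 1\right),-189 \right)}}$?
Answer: $\frac{25 \sqrt{679}}{3} \approx 217.15$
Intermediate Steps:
$u{\left(l \right)} = \frac{5}{3}$ ($u{\left(l \right)} = \left(- \frac{1}{3}\right) \left(-5\right) = \frac{5}{3}$)
$s{\left(C,H \right)} = \frac{25}{9}$ ($s{\left(C,H \right)} = \left(\frac{5}{3}\right)^{2} = \frac{25}{9}$)
$\sqrt{47150 + s{\left(6 \left(-4 - 1\right),-189 \right)}} = \sqrt{47150 + \frac{25}{9}} = \sqrt{\frac{424375}{9}} = \frac{25 \sqrt{679}}{3}$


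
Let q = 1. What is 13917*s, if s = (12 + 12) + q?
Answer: 347925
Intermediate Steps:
s = 25 (s = (12 + 12) + 1 = 24 + 1 = 25)
13917*s = 13917*25 = 347925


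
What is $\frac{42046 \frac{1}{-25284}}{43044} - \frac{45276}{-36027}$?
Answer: $\frac{2737414727203}{2178281478744} \approx 1.2567$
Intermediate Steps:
$\frac{42046 \frac{1}{-25284}}{43044} - \frac{45276}{-36027} = 42046 \left(- \frac{1}{25284}\right) \frac{1}{43044} - - \frac{15092}{12009} = \left(- \frac{21023}{12642}\right) \frac{1}{43044} + \frac{15092}{12009} = - \frac{21023}{544162248} + \frac{15092}{12009} = \frac{2737414727203}{2178281478744}$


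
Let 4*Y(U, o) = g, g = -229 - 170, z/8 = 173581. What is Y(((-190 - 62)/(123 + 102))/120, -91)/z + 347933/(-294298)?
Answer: -966371641619/817352658208 ≈ -1.1823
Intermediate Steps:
z = 1388648 (z = 8*173581 = 1388648)
g = -399
Y(U, o) = -399/4 (Y(U, o) = (¼)*(-399) = -399/4)
Y(((-190 - 62)/(123 + 102))/120, -91)/z + 347933/(-294298) = -399/4/1388648 + 347933/(-294298) = -399/4*1/1388648 + 347933*(-1/294298) = -399/5554592 - 347933/294298 = -966371641619/817352658208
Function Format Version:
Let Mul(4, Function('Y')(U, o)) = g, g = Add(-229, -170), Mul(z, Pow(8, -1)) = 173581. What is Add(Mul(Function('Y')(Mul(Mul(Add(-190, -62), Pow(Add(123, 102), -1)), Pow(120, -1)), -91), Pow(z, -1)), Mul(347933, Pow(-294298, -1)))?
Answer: Rational(-966371641619, 817352658208) ≈ -1.1823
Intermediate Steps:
z = 1388648 (z = Mul(8, 173581) = 1388648)
g = -399
Function('Y')(U, o) = Rational(-399, 4) (Function('Y')(U, o) = Mul(Rational(1, 4), -399) = Rational(-399, 4))
Add(Mul(Function('Y')(Mul(Mul(Add(-190, -62), Pow(Add(123, 102), -1)), Pow(120, -1)), -91), Pow(z, -1)), Mul(347933, Pow(-294298, -1))) = Add(Mul(Rational(-399, 4), Pow(1388648, -1)), Mul(347933, Pow(-294298, -1))) = Add(Mul(Rational(-399, 4), Rational(1, 1388648)), Mul(347933, Rational(-1, 294298))) = Add(Rational(-399, 5554592), Rational(-347933, 294298)) = Rational(-966371641619, 817352658208)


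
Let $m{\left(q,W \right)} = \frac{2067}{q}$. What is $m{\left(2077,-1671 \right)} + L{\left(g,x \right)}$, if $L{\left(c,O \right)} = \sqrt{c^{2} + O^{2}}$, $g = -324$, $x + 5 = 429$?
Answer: $\frac{2067}{2077} + 148 \sqrt{13} \approx 534.62$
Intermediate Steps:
$x = 424$ ($x = -5 + 429 = 424$)
$L{\left(c,O \right)} = \sqrt{O^{2} + c^{2}}$
$m{\left(2077,-1671 \right)} + L{\left(g,x \right)} = \frac{2067}{2077} + \sqrt{424^{2} + \left(-324\right)^{2}} = 2067 \cdot \frac{1}{2077} + \sqrt{179776 + 104976} = \frac{2067}{2077} + \sqrt{284752} = \frac{2067}{2077} + 148 \sqrt{13}$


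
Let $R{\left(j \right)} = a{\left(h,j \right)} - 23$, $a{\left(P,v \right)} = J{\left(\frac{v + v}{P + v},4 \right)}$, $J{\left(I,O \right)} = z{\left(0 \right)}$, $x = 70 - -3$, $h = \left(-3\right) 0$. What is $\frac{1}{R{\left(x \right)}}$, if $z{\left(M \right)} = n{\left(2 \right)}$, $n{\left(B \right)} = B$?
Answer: $- \frac{1}{21} \approx -0.047619$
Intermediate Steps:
$h = 0$
$z{\left(M \right)} = 2$
$x = 73$ ($x = 70 + 3 = 73$)
$J{\left(I,O \right)} = 2$
$a{\left(P,v \right)} = 2$
$R{\left(j \right)} = -21$ ($R{\left(j \right)} = 2 - 23 = -21$)
$\frac{1}{R{\left(x \right)}} = \frac{1}{-21} = - \frac{1}{21}$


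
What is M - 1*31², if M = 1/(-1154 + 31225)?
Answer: -28898230/30071 ≈ -961.00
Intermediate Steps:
M = 1/30071 ≈ 3.3255e-5
M - 1*31² = 1/30071 - 1*31² = 1/30071 - 1*961 = 1/30071 - 961 = -28898230/30071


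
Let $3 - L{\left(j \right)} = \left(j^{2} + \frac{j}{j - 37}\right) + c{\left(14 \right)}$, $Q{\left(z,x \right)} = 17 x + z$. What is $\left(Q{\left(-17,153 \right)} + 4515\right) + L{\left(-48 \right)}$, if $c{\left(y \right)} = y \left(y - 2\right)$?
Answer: $\frac{393502}{85} \approx 4629.4$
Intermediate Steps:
$c{\left(y \right)} = y \left(-2 + y\right)$
$Q{\left(z,x \right)} = z + 17 x$
$L{\left(j \right)} = -165 - j^{2} - \frac{j}{-37 + j}$ ($L{\left(j \right)} = 3 - \left(\left(j^{2} + \frac{j}{j - 37}\right) + 14 \left(-2 + 14\right)\right) = 3 - \left(\left(j^{2} + \frac{j}{-37 + j}\right) + 14 \cdot 12\right) = 3 - \left(\left(j^{2} + \frac{j}{-37 + j}\right) + 168\right) = 3 - \left(168 + j^{2} + \frac{j}{-37 + j}\right) = -165 - j^{2} - \frac{j}{-37 + j}$)
$\left(Q{\left(-17,153 \right)} + 4515\right) + L{\left(-48 \right)} = \left(\left(-17 + 17 \cdot 153\right) + 4515\right) + \frac{6105 - \left(-48\right)^{3} - -7968 + 37 \left(-48\right)^{2}}{-37 - 48} = \left(\left(-17 + 2601\right) + 4515\right) + \frac{6105 - -110592 + 7968 + 37 \cdot 2304}{-85} = \left(2584 + 4515\right) - \frac{6105 + 110592 + 7968 + 85248}{85} = 7099 - \frac{209913}{85} = \frac{393502}{85}$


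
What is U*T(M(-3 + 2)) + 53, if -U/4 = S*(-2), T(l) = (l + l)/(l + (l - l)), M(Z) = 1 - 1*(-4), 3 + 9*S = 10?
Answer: 589/9 ≈ 65.444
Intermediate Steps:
S = 7/9 (S = -1/3 + (1/9)*10 = -1/3 + 10/9 = 7/9 ≈ 0.77778)
M(Z) = 5 (M(Z) = 1 + 4 = 5)
T(l) = 2 (T(l) = (2*l)/(l + 0) = (2*l)/l = 2)
U = 56/9 (U = -28*(-2)/9 = -4*(-14/9) = 56/9 ≈ 6.2222)
U*T(M(-3 + 2)) + 53 = (56/9)*2 + 53 = 112/9 + 53 = 589/9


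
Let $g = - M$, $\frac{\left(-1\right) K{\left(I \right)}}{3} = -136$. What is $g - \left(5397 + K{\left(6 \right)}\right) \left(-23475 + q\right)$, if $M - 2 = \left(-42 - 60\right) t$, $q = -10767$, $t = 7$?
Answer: $198775522$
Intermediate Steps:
$K{\left(I \right)} = 408$ ($K{\left(I \right)} = \left(-3\right) \left(-136\right) = 408$)
$M = -712$ ($M = 2 + \left(-42 - 60\right) 7 = 2 - 714 = -712$)
$g = 712$ ($g = \left(-1\right) \left(-712\right) = 712$)
$g - \left(5397 + K{\left(6 \right)}\right) \left(-23475 + q\right) = 712 - \left(5397 + 408\right) \left(-23475 - 10767\right) = 712 - 5805 \left(-34242\right) = 712 - -198774810 = 712 + 198774810 = 198775522$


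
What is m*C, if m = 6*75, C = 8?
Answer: 3600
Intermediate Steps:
m = 450
m*C = 450*8 = 3600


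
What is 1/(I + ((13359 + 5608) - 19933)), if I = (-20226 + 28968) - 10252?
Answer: -1/2476 ≈ -0.00040388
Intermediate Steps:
I = -1510 (I = 8742 - 10252 = -1510)
1/(I + ((13359 + 5608) - 19933)) = 1/(-1510 + ((13359 + 5608) - 19933)) = 1/(-1510 + (18967 - 19933)) = 1/(-1510 - 966) = 1/(-2476) = -1/2476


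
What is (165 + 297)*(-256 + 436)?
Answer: 83160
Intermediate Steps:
(165 + 297)*(-256 + 436) = 462*180 = 83160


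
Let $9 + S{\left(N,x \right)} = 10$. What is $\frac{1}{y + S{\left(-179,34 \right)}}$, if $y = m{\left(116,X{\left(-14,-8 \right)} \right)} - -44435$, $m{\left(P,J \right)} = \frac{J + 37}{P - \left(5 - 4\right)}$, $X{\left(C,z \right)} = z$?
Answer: $\frac{115}{5110169} \approx 2.2504 \cdot 10^{-5}$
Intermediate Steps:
$S{\left(N,x \right)} = 1$ ($S{\left(N,x \right)} = -9 + 10 = 1$)
$m{\left(P,J \right)} = \frac{37 + J}{-1 + P}$ ($m{\left(P,J \right)} = \frac{37 + J}{P - 1} = \frac{37 + J}{-1 + P}$)
$y = \frac{5110054}{115}$ ($y = \frac{37 - 8}{-1 + 116} - -44435 = \frac{1}{115} \cdot 29 + 44435 = \frac{29}{115} + 44435 = \frac{5110054}{115} \approx 44435.0$)
$\frac{1}{y + S{\left(-179,34 \right)}} = \frac{1}{\frac{5110054}{115} + 1} = \frac{1}{\frac{5110169}{115}} = \frac{115}{5110169}$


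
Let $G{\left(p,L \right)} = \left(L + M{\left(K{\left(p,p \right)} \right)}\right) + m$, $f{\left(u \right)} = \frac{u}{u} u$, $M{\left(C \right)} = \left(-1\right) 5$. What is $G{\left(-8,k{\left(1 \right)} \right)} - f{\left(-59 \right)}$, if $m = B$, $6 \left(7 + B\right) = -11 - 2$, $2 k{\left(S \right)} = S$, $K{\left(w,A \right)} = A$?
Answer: $\frac{136}{3} \approx 45.333$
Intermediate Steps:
$M{\left(C \right)} = -5$
$k{\left(S \right)} = \frac{S}{2}$
$B = - \frac{55}{6}$ ($B = -7 + \frac{-11 - 2}{6} = -7 + \frac{1}{6} \left(-13\right) = -7 - \frac{13}{6} = - \frac{55}{6} \approx -9.1667$)
$m = - \frac{55}{6} \approx -9.1667$
$f{\left(u \right)} = u$ ($f{\left(u \right)} = 1 u = u$)
$G{\left(p,L \right)} = - \frac{85}{6} + L$ ($G{\left(p,L \right)} = \left(L - 5\right) - \frac{55}{6} = \left(-5 + L\right) - \frac{55}{6} = - \frac{85}{6} + L$)
$G{\left(-8,k{\left(1 \right)} \right)} - f{\left(-59 \right)} = \left(- \frac{85}{6} + \frac{1}{2} \cdot 1\right) - -59 = \left(- \frac{85}{6} + \frac{1}{2}\right) + 59 = - \frac{41}{3} + 59 = \frac{136}{3}$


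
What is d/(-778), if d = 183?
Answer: -183/778 ≈ -0.23522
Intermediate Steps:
d/(-778) = 183/(-778) = 183*(-1/778) = -183/778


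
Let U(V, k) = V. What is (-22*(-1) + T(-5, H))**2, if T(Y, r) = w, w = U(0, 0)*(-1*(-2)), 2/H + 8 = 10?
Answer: 484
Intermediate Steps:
H = 1 (H = 2/(-8 + 10) = 2/2 = 2*(1/2) = 1)
w = 0 (w = 0*(-1*(-2)) = 0*2 = 0)
T(Y, r) = 0
(-22*(-1) + T(-5, H))**2 = (-22*(-1) + 0)**2 = (22 + 0)**2 = 22**2 = 484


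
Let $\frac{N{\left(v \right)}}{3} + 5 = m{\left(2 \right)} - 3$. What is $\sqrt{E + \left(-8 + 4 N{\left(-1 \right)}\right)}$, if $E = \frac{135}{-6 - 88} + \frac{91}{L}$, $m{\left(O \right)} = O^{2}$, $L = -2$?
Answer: $\frac{i \sqrt{227386}}{47} \approx 10.146 i$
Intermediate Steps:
$E = - \frac{2206}{47}$ ($E = \frac{135}{-6 - 88} + \frac{91}{-2} = \frac{135}{-94} + 91 \left(- \frac{1}{2}\right) = 135 \left(- \frac{1}{94}\right) - \frac{91}{2} = - \frac{135}{94} - \frac{91}{2} = - \frac{2206}{47} \approx -46.936$)
$N{\left(v \right)} = -12$ ($N{\left(v \right)} = -15 + 3 \left(2^{2} - 3\right) = -15 + 3 \left(4 - 3\right) = -15 + 3 \cdot 1 = -15 + 3 = -12$)
$\sqrt{E + \left(-8 + 4 N{\left(-1 \right)}\right)} = \sqrt{- \frac{2206}{47} + \left(-8 + 4 \left(-12\right)\right)} = \sqrt{- \frac{2206}{47} - 56} = \sqrt{- \frac{4838}{47}} = \frac{i \sqrt{227386}}{47}$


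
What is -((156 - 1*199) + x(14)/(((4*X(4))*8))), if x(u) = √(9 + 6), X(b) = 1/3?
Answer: 43 - 3*√15/32 ≈ 42.637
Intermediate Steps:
X(b) = ⅓
x(u) = √15
-((156 - 1*199) + x(14)/(((4*X(4))*8))) = -((156 - 1*199) + √15/(((4*(⅓))*8))) = -((156 - 199) + √15/(((4/3)*8))) = -(-43 + √15/(32/3)) = -(-43 + √15*(3/32)) = -(-43 + 3*√15/32) = 43 - 3*√15/32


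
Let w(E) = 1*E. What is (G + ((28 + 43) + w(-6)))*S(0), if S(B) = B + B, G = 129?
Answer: 0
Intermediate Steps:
w(E) = E
S(B) = 2*B
(G + ((28 + 43) + w(-6)))*S(0) = (129 + ((28 + 43) - 6))*(2*0) = (129 + (71 - 6))*0 = (129 + 65)*0 = 194*0 = 0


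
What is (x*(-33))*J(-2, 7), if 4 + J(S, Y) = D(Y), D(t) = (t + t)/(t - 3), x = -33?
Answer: -1089/2 ≈ -544.50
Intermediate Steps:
D(t) = 2*t/(-3 + t) (D(t) = (2*t)/(-3 + t) = 2*t/(-3 + t))
J(S, Y) = -4 + 2*Y/(-3 + Y)
(x*(-33))*J(-2, 7) = (-33*(-33))*(2*(6 - 1*7)/(-3 + 7)) = 1089*(2*(6 - 7)/4) = 1089*(2*(¼)*(-1)) = 1089*(-½) = -1089/2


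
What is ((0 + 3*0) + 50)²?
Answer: 2500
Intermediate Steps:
((0 + 3*0) + 50)² = ((0 + 0) + 50)² = (0 + 50)² = 50² = 2500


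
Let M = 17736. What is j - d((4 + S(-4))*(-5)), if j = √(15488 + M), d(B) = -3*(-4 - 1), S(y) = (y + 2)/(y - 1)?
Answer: -15 + 2*√8306 ≈ 167.27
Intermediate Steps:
S(y) = (2 + y)/(-1 + y)
d(B) = 15 (d(B) = -3*(-5) = 15)
j = 2*√8306 (j = √(15488 + 17736) = √33224 = 2*√8306 ≈ 182.27)
j - d((4 + S(-4))*(-5)) = 2*√8306 - 1*15 = 2*√8306 - 15 = -15 + 2*√8306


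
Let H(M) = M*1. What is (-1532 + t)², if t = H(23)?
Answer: 2277081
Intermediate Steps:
H(M) = M
t = 23
(-1532 + t)² = (-1532 + 23)² = (-1509)² = 2277081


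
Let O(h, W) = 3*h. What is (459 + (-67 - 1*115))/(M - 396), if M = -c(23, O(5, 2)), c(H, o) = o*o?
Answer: -277/621 ≈ -0.44605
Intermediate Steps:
c(H, o) = o**2
M = -225 (M = -(3*5)**2 = -1*15**2 = -1*225 = -225)
(459 + (-67 - 1*115))/(M - 396) = (459 + (-67 - 1*115))/(-225 - 396) = (459 + (-67 - 115))/(-621) = (459 - 182)*(-1/621) = 277*(-1/621) = -277/621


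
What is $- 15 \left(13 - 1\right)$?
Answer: $-180$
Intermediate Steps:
$- 15 \left(13 - 1\right) = \left(-15\right) 12 = -180$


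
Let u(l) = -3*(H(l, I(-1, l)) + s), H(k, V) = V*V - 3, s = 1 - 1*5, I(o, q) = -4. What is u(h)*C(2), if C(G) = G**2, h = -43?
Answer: -108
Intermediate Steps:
s = -4 (s = 1 - 5 = -4)
H(k, V) = -3 + V**2 (H(k, V) = V**2 - 3 = -3 + V**2)
u(l) = -27 (u(l) = -3*((-3 + (-4)**2) - 4) = -3*((-3 + 16) - 4) = -3*(13 - 4) = -3*9 = -27)
u(h)*C(2) = -27*2**2 = -27*4 = -108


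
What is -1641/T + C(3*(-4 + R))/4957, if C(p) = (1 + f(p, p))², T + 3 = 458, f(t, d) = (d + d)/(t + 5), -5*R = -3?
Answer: -105604321/29320655 ≈ -3.6017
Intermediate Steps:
R = ⅗ (R = -⅕*(-3) = ⅗ ≈ 0.60000)
f(t, d) = 2*d/(5 + t) (f(t, d) = (2*d)/(5 + t) = 2*d/(5 + t))
T = 455 (T = -3 + 458 = 455)
C(p) = (1 + 2*p/(5 + p))²
-1641/T + C(3*(-4 + R))/4957 = -1641/455 + ((5 + 3*(3*(-4 + ⅗)))²/(5 + 3*(-4 + ⅗))²)/4957 = -1641*1/455 + ((5 + 3*(3*(-17/5)))²/(5 + 3*(-17/5))²)*(1/4957) = -1641/455 + ((5 + 3*(-51/5))²/(5 - 51/5)²)*(1/4957) = -1641/455 + ((5 - 153/5)²/(-26/5)²)*(1/4957) = -1641/455 + (25*(-128/5)²/676)*(1/4957) = -1641/455 + ((25/676)*(16384/25))*(1/4957) = -1641/455 + (4096/169)*(1/4957) = -1641/455 + 4096/837733 = -105604321/29320655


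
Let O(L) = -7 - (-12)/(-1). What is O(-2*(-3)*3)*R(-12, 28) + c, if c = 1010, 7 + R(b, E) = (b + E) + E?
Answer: 307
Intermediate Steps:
O(L) = -19 (O(L) = -7 - (-12)*(-1) = -7 - 1*12 = -7 - 12 = -19)
R(b, E) = -7 + b + 2*E (R(b, E) = -7 + ((b + E) + E) = -7 + ((E + b) + E) = -7 + (b + 2*E) = -7 + b + 2*E)
O(-2*(-3)*3)*R(-12, 28) + c = -19*(-7 - 12 + 2*28) + 1010 = -19*(-7 - 12 + 56) + 1010 = -19*37 + 1010 = -703 + 1010 = 307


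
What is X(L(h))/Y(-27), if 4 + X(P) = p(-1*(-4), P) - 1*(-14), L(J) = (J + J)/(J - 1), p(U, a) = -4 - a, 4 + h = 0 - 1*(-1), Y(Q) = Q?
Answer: -⅙ ≈ -0.16667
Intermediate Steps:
h = -3 (h = -4 + (0 - 1*(-1)) = -4 + (0 + 1) = -4 + 1 = -3)
L(J) = 2*J/(-1 + J) (L(J) = (2*J)/(-1 + J) = 2*J/(-1 + J))
X(P) = 6 - P (X(P) = -4 + ((-4 - P) - 1*(-14)) = -4 + ((-4 - P) + 14) = -4 + (10 - P) = 6 - P)
X(L(h))/Y(-27) = (6 - 2*(-3)/(-1 - 3))/(-27) = (6 - 2*(-3)/(-4))*(-1/27) = (6 - 2*(-3)*(-1)/4)*(-1/27) = (6 - 1*3/2)*(-1/27) = (6 - 3/2)*(-1/27) = (9/2)*(-1/27) = -⅙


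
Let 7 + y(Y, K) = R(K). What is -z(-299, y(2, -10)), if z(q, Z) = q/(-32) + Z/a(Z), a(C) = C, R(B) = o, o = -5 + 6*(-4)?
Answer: -331/32 ≈ -10.344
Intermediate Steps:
o = -29 (o = -5 - 24 = -29)
R(B) = -29
y(Y, K) = -36 (y(Y, K) = -7 - 29 = -36)
z(q, Z) = 1 - q/32 (z(q, Z) = q/(-32) + Z/Z = q*(-1/32) + 1 = -q/32 + 1 = 1 - q/32)
-z(-299, y(2, -10)) = -(1 - 1/32*(-299)) = -(1 + 299/32) = -1*331/32 = -331/32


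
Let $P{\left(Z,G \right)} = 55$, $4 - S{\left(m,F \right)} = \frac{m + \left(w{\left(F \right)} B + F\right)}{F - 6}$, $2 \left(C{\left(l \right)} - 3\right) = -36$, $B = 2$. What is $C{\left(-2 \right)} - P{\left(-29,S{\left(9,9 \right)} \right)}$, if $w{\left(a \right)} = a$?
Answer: $-70$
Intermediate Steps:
$C{\left(l \right)} = -15$ ($C{\left(l \right)} = 3 + \frac{1}{2} \left(-36\right) = 3 - 18 = -15$)
$S{\left(m,F \right)} = 4 - \frac{m + 3 F}{-6 + F}$ ($S{\left(m,F \right)} = 4 - \frac{m + \left(F 2 + F\right)}{F - 6} = 4 - \frac{m + \left(2 F + F\right)}{-6 + F} = 4 - \frac{m + 3 F}{-6 + F}$)
$C{\left(-2 \right)} - P{\left(-29,S{\left(9,9 \right)} \right)} = -15 - 55 = -70$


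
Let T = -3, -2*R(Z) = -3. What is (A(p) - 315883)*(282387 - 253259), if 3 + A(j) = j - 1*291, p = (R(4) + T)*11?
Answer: -9210084268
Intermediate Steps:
R(Z) = 3/2 (R(Z) = -½*(-3) = 3/2)
p = -33/2 (p = (3/2 - 3)*11 = -3/2*11 = -33/2 ≈ -16.500)
A(j) = -294 + j (A(j) = -3 + (j - 1*291) = -3 + (j - 291) = -3 + (-291 + j) = -294 + j)
(A(p) - 315883)*(282387 - 253259) = ((-294 - 33/2) - 315883)*(282387 - 253259) = (-621/2 - 315883)*29128 = -632387/2*29128 = -9210084268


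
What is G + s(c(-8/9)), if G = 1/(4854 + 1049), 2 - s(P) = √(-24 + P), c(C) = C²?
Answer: 11807/5903 - 2*I*√470/9 ≈ 2.0002 - 4.8177*I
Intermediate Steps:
s(P) = 2 - √(-24 + P)
G = 1/5903 ≈ 0.00016941
G + s(c(-8/9)) = 1/5903 + (2 - √(-24 + (-8/9)²)) = 1/5903 + (2 - √(-24 + 64/81)) = 1/5903 + (2 - √(-1880/81)) = 1/5903 + (2 - 2*I*√470/9) = 11807/5903 - 2*I*√470/9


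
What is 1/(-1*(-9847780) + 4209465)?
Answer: 1/14057245 ≈ 7.1138e-8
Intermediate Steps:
1/(-1*(-9847780) + 4209465) = 1/(9847780 + 4209465) = 1/14057245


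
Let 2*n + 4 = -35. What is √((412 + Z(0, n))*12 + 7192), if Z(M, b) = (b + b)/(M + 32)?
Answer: 7*√3958/4 ≈ 110.10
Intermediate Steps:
n = -39/2 (n = -2 + (½)*(-35) = -2 - 35/2 = -39/2 ≈ -19.500)
Z(M, b) = 2*b/(32 + M) (Z(M, b) = (2*b)/(32 + M) = 2*b/(32 + M))
√((412 + Z(0, n))*12 + 7192) = √((412 + 2*(-39/2)/(32 + 0))*12 + 7192) = √((412 + 2*(-39/2)/32)*12 + 7192) = √((412 + 2*(-39/2)*(1/32))*12 + 7192) = √((412 - 39/32)*12 + 7192) = √((13145/32)*12 + 7192) = √(39435/8 + 7192) = √(96971/8) = 7*√3958/4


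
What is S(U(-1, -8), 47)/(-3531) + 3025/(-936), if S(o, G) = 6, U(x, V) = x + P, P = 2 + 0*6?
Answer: -3562297/1101672 ≈ -3.2335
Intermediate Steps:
P = 2 (P = 2 + 0 = 2)
U(x, V) = 2 + x (U(x, V) = x + 2 = 2 + x)
S(U(-1, -8), 47)/(-3531) + 3025/(-936) = 6/(-3531) + 3025/(-936) = 6*(-1/3531) + 3025*(-1/936) = -2/1177 - 3025/936 = -3562297/1101672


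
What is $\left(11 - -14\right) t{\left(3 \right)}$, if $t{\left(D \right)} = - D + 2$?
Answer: $-25$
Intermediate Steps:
$t{\left(D \right)} = 2 - D$
$\left(11 - -14\right) t{\left(3 \right)} = \left(11 - -14\right) \left(2 - 3\right) = \left(11 + 14\right) \left(2 - 3\right) = 25 \left(-1\right) = -25$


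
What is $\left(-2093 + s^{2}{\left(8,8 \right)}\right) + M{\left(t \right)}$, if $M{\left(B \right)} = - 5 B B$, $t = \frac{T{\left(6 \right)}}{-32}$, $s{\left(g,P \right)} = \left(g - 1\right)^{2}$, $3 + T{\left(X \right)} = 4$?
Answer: $\frac{315387}{1024} \approx 308.0$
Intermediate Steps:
$T{\left(X \right)} = 1$ ($T{\left(X \right)} = -3 + 4 = 1$)
$s{\left(g,P \right)} = \left(-1 + g\right)^{2}$
$t = - \frac{1}{32}$ ($t = 1 \frac{1}{-32} = 1 \left(- \frac{1}{32}\right) = - \frac{1}{32} \approx -0.03125$)
$M{\left(B \right)} = - 5 B^{2}$
$\left(-2093 + s^{2}{\left(8,8 \right)}\right) + M{\left(t \right)} = \left(-2093 + \left(\left(-1 + 8\right)^{2}\right)^{2}\right) - 5 \left(- \frac{1}{32}\right)^{2} = \left(-2093 + \left(7^{2}\right)^{2}\right) - \frac{5}{1024} = \left(-2093 + 49^{2}\right) - \frac{5}{1024} = \left(-2093 + 2401\right) - \frac{5}{1024} = 308 - \frac{5}{1024} = \frac{315387}{1024}$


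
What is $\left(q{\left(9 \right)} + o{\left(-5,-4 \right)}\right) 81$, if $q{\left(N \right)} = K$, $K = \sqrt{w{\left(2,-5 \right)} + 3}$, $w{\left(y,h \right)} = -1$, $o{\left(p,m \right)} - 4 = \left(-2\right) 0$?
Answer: $324 + 81 \sqrt{2} \approx 438.55$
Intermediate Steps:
$o{\left(p,m \right)} = 4$ ($o{\left(p,m \right)} = 4 - 0 = 4 + 0 = 4$)
$K = \sqrt{2}$ ($K = \sqrt{-1 + 3} = \sqrt{2} \approx 1.4142$)
$q{\left(N \right)} = \sqrt{2}$
$\left(q{\left(9 \right)} + o{\left(-5,-4 \right)}\right) 81 = \left(\sqrt{2} + 4\right) 81 = \left(4 + \sqrt{2}\right) 81 = 324 + 81 \sqrt{2}$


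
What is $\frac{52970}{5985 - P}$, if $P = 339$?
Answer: $\frac{26485}{2823} \approx 9.3819$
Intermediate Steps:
$\frac{52970}{5985 - P} = \frac{52970}{5985 - 339} = \frac{52970}{5646} = 52970 \cdot \frac{1}{5646} = \frac{26485}{2823}$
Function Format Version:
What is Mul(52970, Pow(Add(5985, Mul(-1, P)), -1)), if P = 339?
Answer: Rational(26485, 2823) ≈ 9.3819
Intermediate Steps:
Mul(52970, Pow(Add(5985, Mul(-1, P)), -1)) = Mul(52970, Pow(Add(5985, Mul(-1, 339)), -1)) = Mul(52970, Pow(Add(5985, -339), -1)) = Mul(52970, Pow(5646, -1)) = Mul(52970, Rational(1, 5646)) = Rational(26485, 2823)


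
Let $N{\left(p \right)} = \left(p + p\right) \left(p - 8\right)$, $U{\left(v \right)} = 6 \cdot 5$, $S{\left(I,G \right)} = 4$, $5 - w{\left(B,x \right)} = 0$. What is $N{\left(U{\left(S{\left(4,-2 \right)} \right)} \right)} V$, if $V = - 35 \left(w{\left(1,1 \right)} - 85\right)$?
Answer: $3696000$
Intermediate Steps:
$w{\left(B,x \right)} = 5$ ($w{\left(B,x \right)} = 5 - 0 = 5 + 0 = 5$)
$U{\left(v \right)} = 30$
$N{\left(p \right)} = 2 p \left(-8 + p\right)$
$V = 2800$ ($V = - 35 \left(5 - 85\right) = \left(-35\right) \left(-80\right) = 2800$)
$N{\left(U{\left(S{\left(4,-2 \right)} \right)} \right)} V = 2 \cdot 30 \left(-8 + 30\right) 2800 = 2 \cdot 30 \cdot 22 \cdot 2800 = 1320 \cdot 2800 = 3696000$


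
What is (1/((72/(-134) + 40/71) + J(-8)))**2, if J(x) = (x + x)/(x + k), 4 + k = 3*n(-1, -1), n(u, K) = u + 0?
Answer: 5091536025/6079632784 ≈ 0.83747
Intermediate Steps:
n(u, K) = u
k = -7 (k = -4 + 3*(-1) = -4 - 3 = -7)
J(x) = 2*x/(-7 + x) (J(x) = (x + x)/(x - 7) = (2*x)/(-7 + x) = 2*x/(-7 + x))
(1/((72/(-134) + 40/71) + J(-8)))**2 = (1/((72/(-134) + 40/71) + 2*(-8)/(-7 - 8)))**2 = (1/((72*(-1/134) + 40*(1/71)) + 2*(-8)/(-15)))**2 = (1/((-36/67 + 40/71) + 2*(-8)*(-1/15)))**2 = (1/(124/4757 + 16/15))**2 = (1/(77972/71355))**2 = (71355/77972)**2 = 5091536025/6079632784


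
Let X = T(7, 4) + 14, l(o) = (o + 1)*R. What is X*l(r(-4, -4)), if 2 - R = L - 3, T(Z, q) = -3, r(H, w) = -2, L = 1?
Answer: -44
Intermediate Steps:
R = 4 (R = 2 - (1 - 3) = 2 - 1*(-2) = 2 + 2 = 4)
l(o) = 4 + 4*o (l(o) = (o + 1)*4 = (1 + o)*4 = 4 + 4*o)
X = 11 (X = -3 + 14 = 11)
X*l(r(-4, -4)) = 11*(4 + 4*(-2)) = 11*(4 - 8) = 11*(-4) = -44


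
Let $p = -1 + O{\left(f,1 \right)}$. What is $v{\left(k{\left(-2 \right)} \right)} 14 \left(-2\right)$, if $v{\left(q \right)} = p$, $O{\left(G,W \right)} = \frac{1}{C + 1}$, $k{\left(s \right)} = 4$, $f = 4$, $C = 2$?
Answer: $\frac{56}{3} \approx 18.667$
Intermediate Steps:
$O{\left(G,W \right)} = \frac{1}{3}$ ($O{\left(G,W \right)} = \frac{1}{2 + 1} = \frac{1}{3}$)
$p = - \frac{2}{3}$ ($p = -1 + \frac{1}{3} = - \frac{2}{3} \approx -0.66667$)
$v{\left(q \right)} = - \frac{2}{3}$
$v{\left(k{\left(-2 \right)} \right)} 14 \left(-2\right) = \left(- \frac{2}{3}\right) 14 \left(-2\right) = \left(- \frac{28}{3}\right) \left(-2\right) = \frac{56}{3}$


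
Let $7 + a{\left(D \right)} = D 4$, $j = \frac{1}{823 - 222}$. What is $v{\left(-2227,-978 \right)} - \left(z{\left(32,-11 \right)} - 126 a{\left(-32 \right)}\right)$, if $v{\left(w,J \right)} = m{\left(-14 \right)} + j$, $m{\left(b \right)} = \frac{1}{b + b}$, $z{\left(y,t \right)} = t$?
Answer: $- \frac{286059745}{16828} \approx -16999.0$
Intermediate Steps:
$j = \frac{1}{601} \approx 0.0016639$
$a{\left(D \right)} = -7 + 4 D$ ($a{\left(D \right)} = -7 + D 4 = -7 + 4 D$)
$m{\left(b \right)} = \frac{1}{2 b}$
$v{\left(w,J \right)} = - \frac{573}{16828}$ ($v{\left(w,J \right)} = \frac{1}{2 \left(-14\right)} + \frac{1}{601} = \frac{1}{2} \left(- \frac{1}{14}\right) + \frac{1}{601} = - \frac{1}{28} + \frac{1}{601} = - \frac{573}{16828}$)
$v{\left(-2227,-978 \right)} - \left(z{\left(32,-11 \right)} - 126 a{\left(-32 \right)}\right) = - \frac{573}{16828} - \left(-11 - 126 \left(-7 + 4 \left(-32\right)\right)\right) = - \frac{573}{16828} - \left(-11 - 126 \left(-7 - 128\right)\right) = - \frac{573}{16828} - \left(-11 - -17010\right) = - \frac{573}{16828} - \left(-11 + 17010\right) = - \frac{573}{16828} - 16999 = - \frac{286059745}{16828}$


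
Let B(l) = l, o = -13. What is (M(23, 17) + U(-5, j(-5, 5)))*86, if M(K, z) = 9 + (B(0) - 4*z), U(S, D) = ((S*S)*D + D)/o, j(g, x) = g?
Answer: -4214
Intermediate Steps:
U(S, D) = -D/13 - D*S²/13 (U(S, D) = ((S*S)*D + D)/(-13) = (S²*D + D)*(-1/13) = (D*S² + D)*(-1/13) = (D + D*S²)*(-1/13) = -D/13 - D*S²/13)
M(K, z) = 9 - 4*z (M(K, z) = 9 + (0 - 4*z) = 9 - 4*z)
(M(23, 17) + U(-5, j(-5, 5)))*86 = ((9 - 4*17) - 1/13*(-5)*(1 + (-5)²))*86 = ((9 - 68) - 1/13*(-5)*(1 + 25))*86 = (-59 - 1/13*(-5)*26)*86 = (-59 + 10)*86 = -49*86 = -4214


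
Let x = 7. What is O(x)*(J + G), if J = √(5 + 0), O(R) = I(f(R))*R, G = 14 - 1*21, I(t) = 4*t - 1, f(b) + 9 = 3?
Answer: 1225 - 175*√5 ≈ 833.69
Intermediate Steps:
f(b) = -6 (f(b) = -9 + 3 = -6)
I(t) = -1 + 4*t
G = -7 (G = 14 - 21 = -7)
O(R) = -25*R (O(R) = (-1 + 4*(-6))*R = (-1 - 24)*R = -25*R)
J = √5 ≈ 2.2361
O(x)*(J + G) = (-25*7)*(√5 - 7) = -175*(-7 + √5) = 1225 - 175*√5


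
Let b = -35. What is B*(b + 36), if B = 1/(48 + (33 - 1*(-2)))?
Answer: 1/83 ≈ 0.012048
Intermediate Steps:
B = 1/83 (B = 1/(48 + (33 + 2)) = 1/(48 + 35) = 1/83 ≈ 0.012048)
B*(b + 36) = (-35 + 36)/83 = (1/83)*1 = 1/83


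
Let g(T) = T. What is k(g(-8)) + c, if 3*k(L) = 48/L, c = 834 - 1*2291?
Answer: -1459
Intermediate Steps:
c = -1457 (c = 834 - 2291 = -1457)
k(L) = 16/L (k(L) = (48/L)/3 = 16/L)
k(g(-8)) + c = 16/(-8) - 1457 = 16*(-⅛) - 1457 = -2 - 1457 = -1459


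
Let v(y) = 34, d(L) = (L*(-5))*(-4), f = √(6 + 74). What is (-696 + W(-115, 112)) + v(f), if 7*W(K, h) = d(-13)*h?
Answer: -4822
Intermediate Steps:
f = 4*√5 (f = √80 = 4*√5 ≈ 8.9443)
d(L) = 20*L (d(L) = -5*L*(-4) = 20*L)
W(K, h) = -260*h/7 (W(K, h) = ((20*(-13))*h)/7 = (-260*h)/7 = -260*h/7)
(-696 + W(-115, 112)) + v(f) = (-696 - 260/7*112) + 34 = (-696 - 4160) + 34 = -4856 + 34 = -4822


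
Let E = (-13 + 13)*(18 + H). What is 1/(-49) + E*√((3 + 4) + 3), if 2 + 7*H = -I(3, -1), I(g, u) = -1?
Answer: -1/49 ≈ -0.020408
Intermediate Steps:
H = -⅐ (H = -2/7 + (-1*(-1))/7 = -2/7 + (⅐)*1 = -2/7 + ⅐ = -⅐ ≈ -0.14286)
E = 0 (E = (-13 + 13)*(18 - ⅐) = 0*(125/7) = 0)
1/(-49) + E*√((3 + 4) + 3) = 1/(-49) + 0*√((3 + 4) + 3) = -1/49 + 0*√(7 + 3) = -1/49 + 0*√10 = -1/49 + 0 = -1/49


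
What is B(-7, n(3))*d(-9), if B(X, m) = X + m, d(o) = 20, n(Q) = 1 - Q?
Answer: -180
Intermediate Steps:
B(-7, n(3))*d(-9) = (-7 + (1 - 1*3))*20 = (-7 + (1 - 3))*20 = (-7 - 2)*20 = -9*20 = -180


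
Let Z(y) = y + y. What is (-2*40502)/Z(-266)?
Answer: 2893/19 ≈ 152.26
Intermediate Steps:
Z(y) = 2*y
(-2*40502)/Z(-266) = (-2*40502)/((2*(-266))) = -81004/(-532) = -81004*(-1/532) = 2893/19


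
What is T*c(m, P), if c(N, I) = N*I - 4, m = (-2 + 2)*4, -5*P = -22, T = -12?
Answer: 48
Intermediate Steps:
P = 22/5 (P = -⅕*(-22) = 22/5 ≈ 4.4000)
m = 0 (m = 0*4 = 0)
c(N, I) = -4 + I*N (c(N, I) = I*N - 4 = -4 + I*N)
T*c(m, P) = -12*(-4 + (22/5)*0) = -12*(-4 + 0) = -12*(-4) = 48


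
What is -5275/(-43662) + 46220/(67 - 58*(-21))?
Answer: 404967203/11221134 ≈ 36.090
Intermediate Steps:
-5275/(-43662) + 46220/(67 - 58*(-21)) = -5275*(-1/43662) + 46220/(67 + 1218) = 5275/43662 + 46220/1285 = 5275/43662 + 46220*(1/1285) = 5275/43662 + 9244/257 = 404967203/11221134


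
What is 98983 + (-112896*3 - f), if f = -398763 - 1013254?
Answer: 1172312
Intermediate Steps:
f = -1412017
98983 + (-112896*3 - f) = 98983 + (-112896*3 - 1*(-1412017)) = 98983 + (-338688 + 1412017) = 98983 + 1073329 = 1172312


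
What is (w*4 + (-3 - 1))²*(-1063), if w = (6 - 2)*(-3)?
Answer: -2874352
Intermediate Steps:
w = -12 (w = 4*(-3) = -12)
(w*4 + (-3 - 1))²*(-1063) = (-12*4 + (-3 - 1))²*(-1063) = (-48 - 4)²*(-1063) = (-52)²*(-1063) = 2704*(-1063) = -2874352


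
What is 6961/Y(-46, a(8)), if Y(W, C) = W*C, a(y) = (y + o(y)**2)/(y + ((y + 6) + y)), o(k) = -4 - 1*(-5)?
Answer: -34805/69 ≈ -504.42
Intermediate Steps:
o(k) = 1 (o(k) = -4 + 5 = 1)
a(y) = (1 + y)/(6 + 3*y) (a(y) = (y + 1**2)/(y + ((y + 6) + y)) = (y + 1)/(y + ((6 + y) + y)) = (1 + y)/(y + (6 + 2*y)) = (1 + y)/(6 + 3*y))
Y(W, C) = C*W
6961/Y(-46, a(8)) = 6961/((((1 + 8)/(3*(2 + 8)))*(-46))) = 6961/((((1/3)*9/10)*(-46))) = 6961/((((1/3)*(1/10)*9)*(-46))) = 6961/(((3/10)*(-46))) = 6961/(-69/5) = 6961*(-5/69) = -34805/69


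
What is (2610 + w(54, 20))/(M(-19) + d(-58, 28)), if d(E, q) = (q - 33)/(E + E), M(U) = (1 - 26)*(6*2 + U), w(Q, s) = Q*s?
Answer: 85608/4061 ≈ 21.081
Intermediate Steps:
M(U) = -300 - 25*U (M(U) = -25*(12 + U) = -300 - 25*U)
d(E, q) = (-33 + q)/(2*E) (d(E, q) = (-33 + q)/((2*E)) = (-33 + q)*(1/(2*E)) = (-33 + q)/(2*E))
(2610 + w(54, 20))/(M(-19) + d(-58, 28)) = (2610 + 54*20)/((-300 - 25*(-19)) + (½)*(-33 + 28)/(-58)) = (2610 + 1080)/((-300 + 475) + (½)*(-1/58)*(-5)) = 3690/(175 + 5/116) = 3690/(20305/116) = 3690*(116/20305) = 85608/4061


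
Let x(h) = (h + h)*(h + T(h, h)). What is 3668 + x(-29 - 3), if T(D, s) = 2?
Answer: 5588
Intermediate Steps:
x(h) = 2*h*(2 + h) (x(h) = (h + h)*(h + 2) = (2*h)*(2 + h) = 2*h*(2 + h))
3668 + x(-29 - 3) = 3668 + 2*(-29 - 3)*(2 + (-29 - 3)) = 3668 + 2*(-32)*(2 - 32) = 3668 + 2*(-32)*(-30) = 3668 + 1920 = 5588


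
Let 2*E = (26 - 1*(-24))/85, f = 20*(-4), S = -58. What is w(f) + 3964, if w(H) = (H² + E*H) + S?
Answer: 174802/17 ≈ 10282.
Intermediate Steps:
f = -80
E = 5/17 (E = ((26 - 1*(-24))/85)/2 = ((26 + 24)*(1/85))/2 = (50*(1/85))/2 = (½)*(10/17) = 5/17 ≈ 0.29412)
w(H) = -58 + H² + 5*H/17 (w(H) = (H² + 5*H/17) - 58 = -58 + H² + 5*H/17)
w(f) + 3964 = (-58 + (-80)² + (5/17)*(-80)) + 3964 = (-58 + 6400 - 400/17) + 3964 = 107414/17 + 3964 = 174802/17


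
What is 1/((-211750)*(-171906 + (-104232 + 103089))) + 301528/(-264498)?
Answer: -613829356715639/538446304145750 ≈ -1.1400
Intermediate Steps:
1/((-211750)*(-171906 + (-104232 + 103089))) + 301528/(-264498) = -1/(211750*(-171906 - 1143)) + 301528*(-1/264498) = -1/211750/(-173049) - 150764/132249 = -1/211750*(-1/173049) - 150764/132249 = 1/36643125750 - 150764/132249 = -613829356715639/538446304145750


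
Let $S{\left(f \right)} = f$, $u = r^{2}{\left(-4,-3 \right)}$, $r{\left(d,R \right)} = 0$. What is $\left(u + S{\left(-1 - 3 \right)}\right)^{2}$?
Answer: $16$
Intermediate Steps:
$u = 0$ ($u = 0^{2} = 0$)
$\left(u + S{\left(-1 - 3 \right)}\right)^{2} = \left(0 - 4\right)^{2} = \left(-4\right)^{2} = 16$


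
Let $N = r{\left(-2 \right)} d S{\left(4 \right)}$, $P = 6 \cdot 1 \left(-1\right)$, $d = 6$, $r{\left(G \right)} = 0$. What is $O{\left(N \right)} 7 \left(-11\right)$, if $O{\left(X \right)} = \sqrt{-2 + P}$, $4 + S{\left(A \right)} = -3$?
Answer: $- 154 i \sqrt{2} \approx - 217.79 i$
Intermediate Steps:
$S{\left(A \right)} = -7$ ($S{\left(A \right)} = -4 - 3 = -7$)
$P = -6$ ($P = 6 \left(-1\right) = -6$)
$N = 0$ ($N = 0 \cdot 6 \left(-7\right) = 0 \left(-7\right) = 0$)
$O{\left(X \right)} = 2 i \sqrt{2}$ ($O{\left(X \right)} = \sqrt{-2 - 6} = \sqrt{-8} = 2 i \sqrt{2}$)
$O{\left(N \right)} 7 \left(-11\right) = 2 i \sqrt{2} \cdot 7 \left(-11\right) = 14 i \sqrt{2} \left(-11\right) = - 154 i \sqrt{2}$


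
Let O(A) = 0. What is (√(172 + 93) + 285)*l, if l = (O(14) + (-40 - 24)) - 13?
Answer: -21945 - 77*√265 ≈ -23198.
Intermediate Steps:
l = -77 (l = (0 + (-40 - 24)) - 13 = (0 - 64) - 13 = -64 - 13 = -77)
(√(172 + 93) + 285)*l = (√(172 + 93) + 285)*(-77) = (√265 + 285)*(-77) = (285 + √265)*(-77) = -21945 - 77*√265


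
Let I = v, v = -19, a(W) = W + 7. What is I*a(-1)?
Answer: -114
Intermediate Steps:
a(W) = 7 + W
I = -19
I*a(-1) = -19*(7 - 1) = -19*6 = -114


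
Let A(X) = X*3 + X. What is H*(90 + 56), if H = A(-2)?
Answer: -1168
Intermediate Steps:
A(X) = 4*X (A(X) = 3*X + X = 4*X)
H = -8 (H = 4*(-2) = -8)
H*(90 + 56) = -8*(90 + 56) = -8*146 = -1168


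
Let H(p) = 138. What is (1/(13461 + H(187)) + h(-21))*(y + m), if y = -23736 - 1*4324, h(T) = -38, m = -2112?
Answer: 15591712892/13599 ≈ 1.1465e+6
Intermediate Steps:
y = -28060 (y = -23736 - 4324 = -28060)
(1/(13461 + H(187)) + h(-21))*(y + m) = (1/(13461 + 138) - 38)*(-28060 - 2112) = (1/13599 - 38)*(-30172) = -516761/13599*(-30172) = 15591712892/13599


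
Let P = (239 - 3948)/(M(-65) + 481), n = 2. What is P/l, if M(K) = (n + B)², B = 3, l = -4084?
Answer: 3709/2066504 ≈ 0.0017948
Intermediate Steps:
M(K) = 25 (M(K) = (2 + 3)² = 5² = 25)
P = -3709/506 (P = (239 - 3948)/(25 + 481) = -3709/506 ≈ -7.3300)
P/l = -3709/506/(-4084) = -3709/506*(-1/4084) = 3709/2066504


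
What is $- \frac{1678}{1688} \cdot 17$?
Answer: $- \frac{14263}{844} \approx -16.899$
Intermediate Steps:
$- \frac{1678}{1688} \cdot 17 = \left(-1678\right) \frac{1}{1688} \cdot 17 = \left(- \frac{839}{844}\right) 17 = - \frac{14263}{844}$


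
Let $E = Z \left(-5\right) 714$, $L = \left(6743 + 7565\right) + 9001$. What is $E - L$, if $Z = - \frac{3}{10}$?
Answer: $-22238$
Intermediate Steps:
$Z = - \frac{3}{10}$ ($Z = \left(-3\right) \frac{1}{10} = - \frac{3}{10} \approx -0.3$)
$L = 23309$ ($L = 14308 + 9001 = 23309$)
$E = 1071$ ($E = \left(- \frac{3}{10}\right) \left(-5\right) 714 = \frac{3}{2} \cdot 714 = 1071$)
$E - L = 1071 - 23309 = -22238$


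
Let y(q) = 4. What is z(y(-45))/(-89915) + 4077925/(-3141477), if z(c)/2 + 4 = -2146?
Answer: -70631655055/56493180891 ≈ -1.2503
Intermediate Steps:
z(c) = -4300 (z(c) = -8 + 2*(-2146) = -8 - 4292 = -4300)
z(y(-45))/(-89915) + 4077925/(-3141477) = -4300/(-89915) + 4077925/(-3141477) = -4300*(-1/89915) + 4077925*(-1/3141477) = 860/17983 - 4077925/3141477 = -70631655055/56493180891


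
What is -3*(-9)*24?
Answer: 648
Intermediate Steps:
-3*(-9)*24 = 27*24 = 648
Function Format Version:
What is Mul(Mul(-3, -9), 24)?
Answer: 648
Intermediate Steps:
Mul(Mul(-3, -9), 24) = Mul(27, 24) = 648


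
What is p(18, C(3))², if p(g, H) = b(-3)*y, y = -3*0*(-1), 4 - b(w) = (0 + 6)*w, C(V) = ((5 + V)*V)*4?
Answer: 0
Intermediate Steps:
C(V) = 4*V*(5 + V) (C(V) = (V*(5 + V))*4 = 4*V*(5 + V))
b(w) = 4 - 6*w (b(w) = 4 - (0 + 6)*w = 4 - 6*w)
y = 0 (y = 0*(-1) = 0)
p(g, H) = 0 (p(g, H) = (4 - 6*(-3))*0 = (4 + 18)*0 = 22*0 = 0)
p(18, C(3))² = 0² = 0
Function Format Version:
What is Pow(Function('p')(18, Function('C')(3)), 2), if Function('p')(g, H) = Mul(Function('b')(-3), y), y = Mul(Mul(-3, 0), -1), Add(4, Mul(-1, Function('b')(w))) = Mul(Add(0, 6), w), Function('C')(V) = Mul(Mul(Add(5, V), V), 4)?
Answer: 0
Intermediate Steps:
Function('C')(V) = Mul(4, V, Add(5, V)) (Function('C')(V) = Mul(Mul(V, Add(5, V)), 4) = Mul(4, V, Add(5, V)))
Function('b')(w) = Add(4, Mul(-6, w)) (Function('b')(w) = Add(4, Mul(-1, Mul(Add(0, 6), w))) = Add(4, Mul(-1, Mul(6, w))) = Add(4, Mul(-6, w)))
y = 0 (y = Mul(0, -1) = 0)
Function('p')(g, H) = 0 (Function('p')(g, H) = Mul(Add(4, Mul(-6, -3)), 0) = Mul(Add(4, 18), 0) = Mul(22, 0) = 0)
Pow(Function('p')(18, Function('C')(3)), 2) = Pow(0, 2) = 0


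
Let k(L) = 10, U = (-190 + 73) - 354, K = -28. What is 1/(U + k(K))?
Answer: -1/461 ≈ -0.0021692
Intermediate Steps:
U = -471 (U = -117 - 354 = -471)
1/(U + k(K)) = 1/(-471 + 10) = 1/(-461) = -1/461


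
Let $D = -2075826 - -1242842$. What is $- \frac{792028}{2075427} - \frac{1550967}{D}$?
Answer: $\frac{2559172136357}{1728797484168} \approx 1.4803$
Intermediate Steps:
$D = -832984$ ($D = -2075826 + 1242842 = -832984$)
$- \frac{792028}{2075427} - \frac{1550967}{D} = - \frac{792028}{2075427} - \frac{1550967}{-832984} = \left(-792028\right) \frac{1}{2075427} - - \frac{1550967}{832984} = - \frac{792028}{2075427} + \frac{1550967}{832984} = \frac{2559172136357}{1728797484168}$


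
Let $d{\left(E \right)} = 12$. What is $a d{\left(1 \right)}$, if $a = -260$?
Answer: $-3120$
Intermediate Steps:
$a d{\left(1 \right)} = \left(-260\right) 12 = -3120$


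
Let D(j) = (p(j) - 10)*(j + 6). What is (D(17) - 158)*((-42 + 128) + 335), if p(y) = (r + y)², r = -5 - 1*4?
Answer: 456364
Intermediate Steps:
r = -9 (r = -5 - 4 = -9)
p(y) = (-9 + y)²
D(j) = (-10 + (-9 + j)²)*(6 + j) (D(j) = ((-9 + j)² - 10)*(j + 6) = (-10 + (-9 + j)²)*(6 + j))
(D(17) - 158)*((-42 + 128) + 335) = ((426 + 17³ - 37*17 - 12*17²) - 158)*((-42 + 128) + 335) = ((426 + 4913 - 629 - 12*289) - 158)*(86 + 335) = ((426 + 4913 - 629 - 3468) - 158)*421 = (1242 - 158)*421 = 1084*421 = 456364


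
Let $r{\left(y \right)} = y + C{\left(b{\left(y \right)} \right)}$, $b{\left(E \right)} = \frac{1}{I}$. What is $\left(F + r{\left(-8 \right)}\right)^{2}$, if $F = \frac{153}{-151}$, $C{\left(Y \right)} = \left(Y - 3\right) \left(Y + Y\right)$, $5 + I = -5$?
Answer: $\frac{4015630161}{57002500} \approx 70.447$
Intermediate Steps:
$I = -10$ ($I = -5 - 5 = -10$)
$b{\left(E \right)} = - \frac{1}{10}$ ($b{\left(E \right)} = \frac{1}{-10} = - \frac{1}{10}$)
$C{\left(Y \right)} = 2 Y \left(-3 + Y\right)$ ($C{\left(Y \right)} = \left(-3 + Y\right) 2 Y = 2 Y \left(-3 + Y\right)$)
$r{\left(y \right)} = \frac{31}{50} + y$ ($r{\left(y \right)} = y + 2 \left(- \frac{1}{10}\right) \left(-3 - \frac{1}{10}\right) = y + 2 \left(- \frac{1}{10}\right) \left(- \frac{31}{10}\right) = y + \frac{31}{50} = \frac{31}{50} + y$)
$F = - \frac{153}{151}$ ($F = 153 \left(- \frac{1}{151}\right) = - \frac{153}{151} \approx -1.0132$)
$\left(F + r{\left(-8 \right)}\right)^{2} = \left(- \frac{153}{151} + \left(\frac{31}{50} - 8\right)\right)^{2} = \left(- \frac{153}{151} - \frac{369}{50}\right)^{2} = \left(- \frac{63369}{7550}\right)^{2} = \frac{4015630161}{57002500}$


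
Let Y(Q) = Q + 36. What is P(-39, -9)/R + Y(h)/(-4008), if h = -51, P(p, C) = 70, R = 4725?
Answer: 3347/180360 ≈ 0.018557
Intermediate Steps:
Y(Q) = 36 + Q
P(-39, -9)/R + Y(h)/(-4008) = 70/4725 + (36 - 51)/(-4008) = 70*(1/4725) - 15*(-1/4008) = 2/135 + 5/1336 = 3347/180360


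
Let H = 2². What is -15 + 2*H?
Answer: -7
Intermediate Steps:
H = 4
-15 + 2*H = -15 + 2*4 = -15 + 8 = -7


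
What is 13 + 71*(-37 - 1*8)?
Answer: -3182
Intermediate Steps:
13 + 71*(-37 - 1*8) = 13 + 71*(-37 - 8) = 13 + 71*(-45) = 13 - 3195 = -3182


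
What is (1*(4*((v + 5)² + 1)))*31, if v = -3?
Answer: 620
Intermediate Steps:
(1*(4*((v + 5)² + 1)))*31 = (1*(4*((-3 + 5)² + 1)))*31 = (1*(4*(2² + 1)))*31 = (1*(4*(4 + 1)))*31 = (1*(4*5))*31 = (1*20)*31 = 20*31 = 620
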